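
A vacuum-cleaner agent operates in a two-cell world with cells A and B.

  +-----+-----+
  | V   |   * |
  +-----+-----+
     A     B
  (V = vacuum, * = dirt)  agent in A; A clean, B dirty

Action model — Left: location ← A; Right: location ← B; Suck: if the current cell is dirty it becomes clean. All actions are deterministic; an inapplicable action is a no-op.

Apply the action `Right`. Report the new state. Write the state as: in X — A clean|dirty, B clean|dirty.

start: in A — A clean, B dirty
step 1/1 (Right): in B — A clean, B dirty

in B — A clean, B dirty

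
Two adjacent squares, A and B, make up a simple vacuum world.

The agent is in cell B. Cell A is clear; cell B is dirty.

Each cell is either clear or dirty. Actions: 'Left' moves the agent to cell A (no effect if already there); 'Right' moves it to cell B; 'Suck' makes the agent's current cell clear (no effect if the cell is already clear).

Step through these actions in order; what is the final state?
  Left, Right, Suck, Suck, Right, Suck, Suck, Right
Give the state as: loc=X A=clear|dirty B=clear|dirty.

loc=B A=clear B=clear

Left (#1): loc=A A=clear B=dirty
Right (#2): loc=B A=clear B=dirty
Suck (#3): loc=B A=clear B=clear
Suck (#4): loc=B A=clear B=clear
Right (#5): loc=B A=clear B=clear
Suck (#6): loc=B A=clear B=clear
Suck (#7): loc=B A=clear B=clear
Right (#8): loc=B A=clear B=clear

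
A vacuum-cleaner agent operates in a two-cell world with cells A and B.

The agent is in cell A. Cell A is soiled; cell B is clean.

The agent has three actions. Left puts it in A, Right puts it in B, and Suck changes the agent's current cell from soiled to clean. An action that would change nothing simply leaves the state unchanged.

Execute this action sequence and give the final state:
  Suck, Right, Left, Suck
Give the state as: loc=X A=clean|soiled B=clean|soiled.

t=1 Suck ⇒ loc=A A=clean B=clean
t=2 Right ⇒ loc=B A=clean B=clean
t=3 Left ⇒ loc=A A=clean B=clean
t=4 Suck ⇒ loc=A A=clean B=clean

loc=A A=clean B=clean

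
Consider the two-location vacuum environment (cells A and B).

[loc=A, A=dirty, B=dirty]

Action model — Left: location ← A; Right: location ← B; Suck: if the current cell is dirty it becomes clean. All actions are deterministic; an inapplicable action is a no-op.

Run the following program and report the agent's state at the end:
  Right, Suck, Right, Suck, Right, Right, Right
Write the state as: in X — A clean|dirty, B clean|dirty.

Right (#1): in B — A dirty, B dirty
Suck (#2): in B — A dirty, B clean
Right (#3): in B — A dirty, B clean
Suck (#4): in B — A dirty, B clean
Right (#5): in B — A dirty, B clean
Right (#6): in B — A dirty, B clean
Right (#7): in B — A dirty, B clean

in B — A dirty, B clean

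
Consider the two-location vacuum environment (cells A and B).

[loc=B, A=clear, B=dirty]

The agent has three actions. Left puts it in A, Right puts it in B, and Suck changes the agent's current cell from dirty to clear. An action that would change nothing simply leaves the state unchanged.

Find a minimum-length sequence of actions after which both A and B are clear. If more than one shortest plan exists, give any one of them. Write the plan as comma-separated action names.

step 1/1 (Suck): <B|clear|clear>
min 1: B is dirty, one Suck

Suck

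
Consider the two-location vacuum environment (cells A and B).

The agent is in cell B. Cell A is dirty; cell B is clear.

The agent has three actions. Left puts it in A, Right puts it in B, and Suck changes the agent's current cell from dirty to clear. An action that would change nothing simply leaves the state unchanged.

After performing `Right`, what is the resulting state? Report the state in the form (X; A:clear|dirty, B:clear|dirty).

start: (B; A:dirty, B:clear)
Right (#1): (B; A:dirty, B:clear)

(B; A:dirty, B:clear)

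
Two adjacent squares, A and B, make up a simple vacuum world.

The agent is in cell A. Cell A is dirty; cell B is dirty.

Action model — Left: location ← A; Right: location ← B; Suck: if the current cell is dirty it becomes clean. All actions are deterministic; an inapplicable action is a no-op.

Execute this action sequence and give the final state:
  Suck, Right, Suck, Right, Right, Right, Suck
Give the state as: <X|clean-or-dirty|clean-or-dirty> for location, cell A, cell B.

<B|clean|clean>

1) do Suck; now <A|clean|dirty>
2) do Right; now <B|clean|dirty>
3) do Suck; now <B|clean|clean>
4) do Right; now <B|clean|clean>
5) do Right; now <B|clean|clean>
6) do Right; now <B|clean|clean>
7) do Suck; now <B|clean|clean>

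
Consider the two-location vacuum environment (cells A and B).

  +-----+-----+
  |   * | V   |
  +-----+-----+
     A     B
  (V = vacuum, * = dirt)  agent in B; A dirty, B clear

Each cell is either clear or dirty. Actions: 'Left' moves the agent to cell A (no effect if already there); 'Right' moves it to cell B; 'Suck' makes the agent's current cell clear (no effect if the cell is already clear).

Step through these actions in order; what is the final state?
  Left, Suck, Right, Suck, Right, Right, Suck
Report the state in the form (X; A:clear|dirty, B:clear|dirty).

step 1/7 (Left): (A; A:dirty, B:clear)
step 2/7 (Suck): (A; A:clear, B:clear)
step 3/7 (Right): (B; A:clear, B:clear)
step 4/7 (Suck): (B; A:clear, B:clear)
step 5/7 (Right): (B; A:clear, B:clear)
step 6/7 (Right): (B; A:clear, B:clear)
step 7/7 (Suck): (B; A:clear, B:clear)

(B; A:clear, B:clear)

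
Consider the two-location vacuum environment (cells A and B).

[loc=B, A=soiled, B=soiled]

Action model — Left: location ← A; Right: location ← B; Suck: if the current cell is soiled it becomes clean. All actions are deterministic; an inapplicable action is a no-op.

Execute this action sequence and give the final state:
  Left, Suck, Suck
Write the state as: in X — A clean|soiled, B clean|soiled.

in A — A clean, B soiled

step 1/3 (Left): in A — A soiled, B soiled
step 2/3 (Suck): in A — A clean, B soiled
step 3/3 (Suck): in A — A clean, B soiled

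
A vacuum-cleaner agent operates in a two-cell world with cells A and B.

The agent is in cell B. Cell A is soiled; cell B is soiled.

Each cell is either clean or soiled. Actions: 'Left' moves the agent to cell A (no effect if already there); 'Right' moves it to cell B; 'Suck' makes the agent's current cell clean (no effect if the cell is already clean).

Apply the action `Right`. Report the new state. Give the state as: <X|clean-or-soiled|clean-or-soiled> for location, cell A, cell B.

<B|soiled|soiled>

start: <B|soiled|soiled>
[1] after Right: <B|soiled|soiled>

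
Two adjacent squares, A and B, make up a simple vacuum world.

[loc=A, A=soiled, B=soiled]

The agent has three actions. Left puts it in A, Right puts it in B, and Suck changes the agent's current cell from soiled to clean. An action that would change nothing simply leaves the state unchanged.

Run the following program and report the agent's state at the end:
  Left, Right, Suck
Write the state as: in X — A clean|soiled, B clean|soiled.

t=1 Left ⇒ in A — A soiled, B soiled
t=2 Right ⇒ in B — A soiled, B soiled
t=3 Suck ⇒ in B — A soiled, B clean

in B — A soiled, B clean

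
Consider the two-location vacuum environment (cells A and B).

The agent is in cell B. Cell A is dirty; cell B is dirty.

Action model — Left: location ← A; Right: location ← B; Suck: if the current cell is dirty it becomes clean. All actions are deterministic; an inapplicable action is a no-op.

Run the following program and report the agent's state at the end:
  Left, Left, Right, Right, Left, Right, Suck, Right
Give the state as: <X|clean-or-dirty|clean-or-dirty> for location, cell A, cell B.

step 1/8 (Left): <A|dirty|dirty>
step 2/8 (Left): <A|dirty|dirty>
step 3/8 (Right): <B|dirty|dirty>
step 4/8 (Right): <B|dirty|dirty>
step 5/8 (Left): <A|dirty|dirty>
step 6/8 (Right): <B|dirty|dirty>
step 7/8 (Suck): <B|dirty|clean>
step 8/8 (Right): <B|dirty|clean>

<B|dirty|clean>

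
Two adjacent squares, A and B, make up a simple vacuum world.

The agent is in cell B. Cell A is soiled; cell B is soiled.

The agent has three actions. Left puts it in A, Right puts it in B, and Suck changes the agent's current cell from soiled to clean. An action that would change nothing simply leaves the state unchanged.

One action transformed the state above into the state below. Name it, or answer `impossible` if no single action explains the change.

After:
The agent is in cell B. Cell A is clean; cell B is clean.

impossible

try  Left: <A|soiled|soiled>
try Right: <B|soiled|soiled>
try  Suck: <B|soiled|clean>
no single action produces the after-state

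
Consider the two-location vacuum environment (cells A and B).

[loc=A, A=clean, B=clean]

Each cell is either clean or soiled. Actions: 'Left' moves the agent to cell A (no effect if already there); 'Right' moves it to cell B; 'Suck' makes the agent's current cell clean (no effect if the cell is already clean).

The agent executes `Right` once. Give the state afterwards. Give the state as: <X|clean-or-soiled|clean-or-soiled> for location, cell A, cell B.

start: <A|clean|clean>
step 1/1 (Right): <B|clean|clean>

<B|clean|clean>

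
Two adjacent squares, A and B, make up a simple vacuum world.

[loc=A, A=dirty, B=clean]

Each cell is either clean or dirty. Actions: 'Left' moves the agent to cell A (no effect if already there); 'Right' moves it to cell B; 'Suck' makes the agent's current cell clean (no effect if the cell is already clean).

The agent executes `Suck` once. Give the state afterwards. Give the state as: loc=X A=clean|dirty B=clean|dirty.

start: loc=A A=dirty B=clean
t=1 Suck ⇒ loc=A A=clean B=clean

loc=A A=clean B=clean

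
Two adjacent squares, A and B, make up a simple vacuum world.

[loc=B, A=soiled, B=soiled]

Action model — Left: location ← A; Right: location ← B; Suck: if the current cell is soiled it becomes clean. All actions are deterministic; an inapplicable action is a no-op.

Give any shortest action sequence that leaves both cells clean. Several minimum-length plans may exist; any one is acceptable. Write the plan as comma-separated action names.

Suck, Left, Suck

Suck (#1): <B|soiled|clean>
Left (#2): <A|soiled|clean>
Suck (#3): <A|clean|clean>
min 3: Suck B + move + Suck A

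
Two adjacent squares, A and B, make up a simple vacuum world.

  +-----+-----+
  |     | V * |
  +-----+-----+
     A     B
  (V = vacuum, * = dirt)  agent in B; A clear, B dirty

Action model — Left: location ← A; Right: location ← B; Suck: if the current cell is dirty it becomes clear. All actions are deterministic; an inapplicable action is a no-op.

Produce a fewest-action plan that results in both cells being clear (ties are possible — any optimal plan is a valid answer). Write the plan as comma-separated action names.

Suck

1. Suck → (B; A:clear, B:clear)
min 1: B is dirty, one Suck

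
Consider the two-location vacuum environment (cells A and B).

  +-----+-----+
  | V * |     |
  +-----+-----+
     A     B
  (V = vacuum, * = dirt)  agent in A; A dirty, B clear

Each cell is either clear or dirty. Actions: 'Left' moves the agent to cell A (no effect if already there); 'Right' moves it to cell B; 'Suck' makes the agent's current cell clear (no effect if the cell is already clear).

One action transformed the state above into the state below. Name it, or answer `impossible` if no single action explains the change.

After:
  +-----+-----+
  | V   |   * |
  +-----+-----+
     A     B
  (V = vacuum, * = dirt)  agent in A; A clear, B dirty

impossible

try  Left: in A — A dirty, B clear
try Right: in B — A dirty, B clear
try  Suck: in A — A clear, B clear
no single action produces the after-state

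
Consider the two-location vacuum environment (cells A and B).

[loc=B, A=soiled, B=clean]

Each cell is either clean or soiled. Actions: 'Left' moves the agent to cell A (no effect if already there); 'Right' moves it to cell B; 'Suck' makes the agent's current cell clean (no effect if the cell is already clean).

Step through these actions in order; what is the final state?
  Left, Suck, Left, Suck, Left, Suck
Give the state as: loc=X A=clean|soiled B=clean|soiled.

t=1 Left ⇒ loc=A A=soiled B=clean
t=2 Suck ⇒ loc=A A=clean B=clean
t=3 Left ⇒ loc=A A=clean B=clean
t=4 Suck ⇒ loc=A A=clean B=clean
t=5 Left ⇒ loc=A A=clean B=clean
t=6 Suck ⇒ loc=A A=clean B=clean

loc=A A=clean B=clean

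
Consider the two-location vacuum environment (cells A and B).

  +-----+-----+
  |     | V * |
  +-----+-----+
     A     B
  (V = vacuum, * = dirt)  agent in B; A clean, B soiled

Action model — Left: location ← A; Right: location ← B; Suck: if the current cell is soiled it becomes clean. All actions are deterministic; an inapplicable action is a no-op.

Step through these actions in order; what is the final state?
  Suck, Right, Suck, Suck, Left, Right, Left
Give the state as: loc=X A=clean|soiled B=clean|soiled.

loc=A A=clean B=clean

1. Suck → loc=B A=clean B=clean
2. Right → loc=B A=clean B=clean
3. Suck → loc=B A=clean B=clean
4. Suck → loc=B A=clean B=clean
5. Left → loc=A A=clean B=clean
6. Right → loc=B A=clean B=clean
7. Left → loc=A A=clean B=clean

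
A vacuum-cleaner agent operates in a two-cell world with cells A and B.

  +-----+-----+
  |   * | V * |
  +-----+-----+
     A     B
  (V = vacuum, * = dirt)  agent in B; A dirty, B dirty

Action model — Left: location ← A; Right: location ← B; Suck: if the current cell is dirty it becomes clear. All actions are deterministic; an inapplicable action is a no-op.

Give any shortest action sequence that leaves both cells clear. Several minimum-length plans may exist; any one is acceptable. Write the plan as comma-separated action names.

Suck, Left, Suck

step 1/3 (Suck): (B; A:dirty, B:clear)
step 2/3 (Left): (A; A:dirty, B:clear)
step 3/3 (Suck): (A; A:clear, B:clear)
min 3: Suck B + move + Suck A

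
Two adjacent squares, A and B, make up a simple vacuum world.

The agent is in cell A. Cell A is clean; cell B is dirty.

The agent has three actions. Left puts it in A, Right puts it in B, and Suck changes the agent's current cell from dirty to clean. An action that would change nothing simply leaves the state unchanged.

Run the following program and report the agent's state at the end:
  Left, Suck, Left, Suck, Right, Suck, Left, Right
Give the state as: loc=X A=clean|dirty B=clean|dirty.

loc=B A=clean B=clean

[1] after Left: loc=A A=clean B=dirty
[2] after Suck: loc=A A=clean B=dirty
[3] after Left: loc=A A=clean B=dirty
[4] after Suck: loc=A A=clean B=dirty
[5] after Right: loc=B A=clean B=dirty
[6] after Suck: loc=B A=clean B=clean
[7] after Left: loc=A A=clean B=clean
[8] after Right: loc=B A=clean B=clean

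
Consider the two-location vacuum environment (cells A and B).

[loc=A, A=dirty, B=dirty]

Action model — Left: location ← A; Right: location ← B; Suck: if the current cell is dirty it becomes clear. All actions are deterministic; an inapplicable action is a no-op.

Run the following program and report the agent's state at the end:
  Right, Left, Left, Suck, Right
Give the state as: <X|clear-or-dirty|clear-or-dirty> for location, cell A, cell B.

step 1/5 (Right): <B|dirty|dirty>
step 2/5 (Left): <A|dirty|dirty>
step 3/5 (Left): <A|dirty|dirty>
step 4/5 (Suck): <A|clear|dirty>
step 5/5 (Right): <B|clear|dirty>

<B|clear|dirty>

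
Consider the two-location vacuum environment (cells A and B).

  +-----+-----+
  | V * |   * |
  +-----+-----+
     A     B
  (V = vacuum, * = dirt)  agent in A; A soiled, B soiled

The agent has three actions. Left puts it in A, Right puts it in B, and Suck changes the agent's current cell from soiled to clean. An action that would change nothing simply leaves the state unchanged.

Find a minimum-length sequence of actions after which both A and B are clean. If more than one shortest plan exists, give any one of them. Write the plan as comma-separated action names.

Suck, Right, Suck

step 1/3 (Suck): <A|clean|soiled>
step 2/3 (Right): <B|clean|soiled>
step 3/3 (Suck): <B|clean|clean>
min 3: Suck A + move + Suck B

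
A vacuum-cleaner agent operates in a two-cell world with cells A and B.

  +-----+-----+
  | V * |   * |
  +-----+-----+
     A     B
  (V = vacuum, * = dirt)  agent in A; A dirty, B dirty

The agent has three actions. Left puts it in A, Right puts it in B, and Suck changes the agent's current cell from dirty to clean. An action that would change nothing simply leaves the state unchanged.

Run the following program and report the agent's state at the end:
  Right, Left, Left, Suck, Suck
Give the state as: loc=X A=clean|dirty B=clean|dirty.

loc=A A=clean B=dirty

1. Right → loc=B A=dirty B=dirty
2. Left → loc=A A=dirty B=dirty
3. Left → loc=A A=dirty B=dirty
4. Suck → loc=A A=clean B=dirty
5. Suck → loc=A A=clean B=dirty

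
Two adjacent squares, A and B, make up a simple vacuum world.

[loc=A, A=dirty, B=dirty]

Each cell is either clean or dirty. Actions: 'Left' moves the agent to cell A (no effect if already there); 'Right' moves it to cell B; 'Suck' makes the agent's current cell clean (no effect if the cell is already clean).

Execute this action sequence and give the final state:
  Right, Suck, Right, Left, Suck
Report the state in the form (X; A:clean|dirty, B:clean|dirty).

[1] after Right: (B; A:dirty, B:dirty)
[2] after Suck: (B; A:dirty, B:clean)
[3] after Right: (B; A:dirty, B:clean)
[4] after Left: (A; A:dirty, B:clean)
[5] after Suck: (A; A:clean, B:clean)

(A; A:clean, B:clean)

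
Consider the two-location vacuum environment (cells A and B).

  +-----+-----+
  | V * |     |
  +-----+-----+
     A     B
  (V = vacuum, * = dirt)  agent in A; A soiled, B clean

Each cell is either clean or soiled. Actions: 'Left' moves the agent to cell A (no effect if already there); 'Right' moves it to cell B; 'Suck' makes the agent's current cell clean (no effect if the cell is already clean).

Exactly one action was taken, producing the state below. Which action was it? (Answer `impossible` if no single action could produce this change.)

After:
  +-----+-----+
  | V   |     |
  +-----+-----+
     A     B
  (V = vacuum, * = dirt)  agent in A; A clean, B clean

Suck

try  Left: loc=A A=soiled B=clean
try Right: loc=B A=soiled B=clean
try  Suck: loc=A A=clean B=clean  ← match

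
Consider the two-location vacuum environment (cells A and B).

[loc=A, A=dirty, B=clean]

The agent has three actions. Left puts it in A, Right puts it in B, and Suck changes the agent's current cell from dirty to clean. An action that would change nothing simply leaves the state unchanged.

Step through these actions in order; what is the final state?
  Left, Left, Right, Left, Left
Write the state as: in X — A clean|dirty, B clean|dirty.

1) do Left; now in A — A dirty, B clean
2) do Left; now in A — A dirty, B clean
3) do Right; now in B — A dirty, B clean
4) do Left; now in A — A dirty, B clean
5) do Left; now in A — A dirty, B clean

in A — A dirty, B clean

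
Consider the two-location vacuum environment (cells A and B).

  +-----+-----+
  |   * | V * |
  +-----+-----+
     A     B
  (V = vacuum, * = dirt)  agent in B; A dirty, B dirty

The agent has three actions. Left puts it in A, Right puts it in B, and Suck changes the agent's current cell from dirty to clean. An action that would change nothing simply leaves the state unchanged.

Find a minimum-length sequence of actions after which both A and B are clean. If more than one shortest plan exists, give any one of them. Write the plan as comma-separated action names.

Suck, Left, Suck

1. Suck → (B; A:dirty, B:clean)
2. Left → (A; A:dirty, B:clean)
3. Suck → (A; A:clean, B:clean)
min 3: Suck B + move + Suck A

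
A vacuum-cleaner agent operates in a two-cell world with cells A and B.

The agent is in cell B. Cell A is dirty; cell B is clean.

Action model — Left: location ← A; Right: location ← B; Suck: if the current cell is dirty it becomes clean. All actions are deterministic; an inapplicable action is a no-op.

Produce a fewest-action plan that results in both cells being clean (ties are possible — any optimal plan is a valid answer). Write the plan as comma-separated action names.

Left, Suck

1) do Left; now <A|dirty|clean>
2) do Suck; now <A|clean|clean>
min 2: go A then Suck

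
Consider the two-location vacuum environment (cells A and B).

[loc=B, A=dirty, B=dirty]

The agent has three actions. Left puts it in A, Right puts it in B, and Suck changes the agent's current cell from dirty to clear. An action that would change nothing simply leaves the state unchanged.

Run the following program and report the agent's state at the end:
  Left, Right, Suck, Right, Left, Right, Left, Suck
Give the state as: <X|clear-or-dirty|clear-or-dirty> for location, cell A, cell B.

t=1 Left ⇒ <A|dirty|dirty>
t=2 Right ⇒ <B|dirty|dirty>
t=3 Suck ⇒ <B|dirty|clear>
t=4 Right ⇒ <B|dirty|clear>
t=5 Left ⇒ <A|dirty|clear>
t=6 Right ⇒ <B|dirty|clear>
t=7 Left ⇒ <A|dirty|clear>
t=8 Suck ⇒ <A|clear|clear>

<A|clear|clear>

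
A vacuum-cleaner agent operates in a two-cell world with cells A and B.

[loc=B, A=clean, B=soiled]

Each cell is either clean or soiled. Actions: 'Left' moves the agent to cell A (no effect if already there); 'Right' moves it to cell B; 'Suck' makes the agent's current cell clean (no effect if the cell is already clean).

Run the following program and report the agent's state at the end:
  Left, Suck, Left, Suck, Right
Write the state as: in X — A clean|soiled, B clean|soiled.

[1] after Left: in A — A clean, B soiled
[2] after Suck: in A — A clean, B soiled
[3] after Left: in A — A clean, B soiled
[4] after Suck: in A — A clean, B soiled
[5] after Right: in B — A clean, B soiled

in B — A clean, B soiled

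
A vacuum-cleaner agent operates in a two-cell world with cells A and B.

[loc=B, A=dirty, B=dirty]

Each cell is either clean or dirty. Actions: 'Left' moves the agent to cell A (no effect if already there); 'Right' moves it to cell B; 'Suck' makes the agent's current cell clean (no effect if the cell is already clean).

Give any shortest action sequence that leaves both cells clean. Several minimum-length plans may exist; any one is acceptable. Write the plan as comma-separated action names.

1. Suck → loc=B A=dirty B=clean
2. Left → loc=A A=dirty B=clean
3. Suck → loc=A A=clean B=clean
min 3: Suck B + move + Suck A

Suck, Left, Suck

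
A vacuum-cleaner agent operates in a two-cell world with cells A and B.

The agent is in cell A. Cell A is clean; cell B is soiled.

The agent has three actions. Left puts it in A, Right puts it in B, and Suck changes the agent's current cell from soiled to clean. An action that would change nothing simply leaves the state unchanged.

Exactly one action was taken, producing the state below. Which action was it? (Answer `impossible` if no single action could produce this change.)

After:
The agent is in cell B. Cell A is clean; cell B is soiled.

try  Left: <A|clean|soiled>
try Right: <B|clean|soiled>  ← match
try  Suck: <A|clean|soiled>

Right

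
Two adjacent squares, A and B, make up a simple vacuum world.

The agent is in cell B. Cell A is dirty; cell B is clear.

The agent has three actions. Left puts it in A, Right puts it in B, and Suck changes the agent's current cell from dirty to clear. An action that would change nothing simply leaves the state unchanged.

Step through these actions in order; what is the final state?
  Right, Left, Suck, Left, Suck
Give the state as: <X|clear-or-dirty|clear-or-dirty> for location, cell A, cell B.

1) do Right; now <B|dirty|clear>
2) do Left; now <A|dirty|clear>
3) do Suck; now <A|clear|clear>
4) do Left; now <A|clear|clear>
5) do Suck; now <A|clear|clear>

<A|clear|clear>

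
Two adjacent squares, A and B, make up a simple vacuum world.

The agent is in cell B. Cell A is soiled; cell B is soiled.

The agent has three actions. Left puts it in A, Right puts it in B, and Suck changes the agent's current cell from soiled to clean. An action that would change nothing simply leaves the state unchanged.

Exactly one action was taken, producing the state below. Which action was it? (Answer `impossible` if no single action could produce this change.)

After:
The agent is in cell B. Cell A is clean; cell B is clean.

try  Left: loc=A A=soiled B=soiled
try Right: loc=B A=soiled B=soiled
try  Suck: loc=B A=soiled B=clean
no single action produces the after-state

impossible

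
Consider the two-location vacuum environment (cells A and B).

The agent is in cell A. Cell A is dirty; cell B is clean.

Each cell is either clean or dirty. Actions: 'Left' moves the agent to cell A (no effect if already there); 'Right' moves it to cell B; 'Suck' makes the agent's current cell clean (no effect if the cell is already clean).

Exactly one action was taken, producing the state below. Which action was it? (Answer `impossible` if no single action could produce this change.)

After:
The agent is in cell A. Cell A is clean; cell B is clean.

try  Left: <A|dirty|clean>
try Right: <B|dirty|clean>
try  Suck: <A|clean|clean>  ← match

Suck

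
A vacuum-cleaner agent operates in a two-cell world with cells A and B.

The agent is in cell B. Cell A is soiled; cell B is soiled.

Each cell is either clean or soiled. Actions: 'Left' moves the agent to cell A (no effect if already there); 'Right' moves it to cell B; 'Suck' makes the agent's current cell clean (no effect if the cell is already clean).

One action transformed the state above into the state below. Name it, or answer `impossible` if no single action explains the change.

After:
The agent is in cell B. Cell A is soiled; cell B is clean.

Suck

try  Left: in A — A soiled, B soiled
try Right: in B — A soiled, B soiled
try  Suck: in B — A soiled, B clean  ← match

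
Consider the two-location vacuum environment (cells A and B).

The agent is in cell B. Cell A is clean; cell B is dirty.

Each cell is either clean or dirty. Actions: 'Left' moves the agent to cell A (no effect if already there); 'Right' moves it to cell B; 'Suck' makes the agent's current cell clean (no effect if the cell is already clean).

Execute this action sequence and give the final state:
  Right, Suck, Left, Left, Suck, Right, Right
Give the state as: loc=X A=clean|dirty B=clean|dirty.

loc=B A=clean B=clean

Right (#1): loc=B A=clean B=dirty
Suck (#2): loc=B A=clean B=clean
Left (#3): loc=A A=clean B=clean
Left (#4): loc=A A=clean B=clean
Suck (#5): loc=A A=clean B=clean
Right (#6): loc=B A=clean B=clean
Right (#7): loc=B A=clean B=clean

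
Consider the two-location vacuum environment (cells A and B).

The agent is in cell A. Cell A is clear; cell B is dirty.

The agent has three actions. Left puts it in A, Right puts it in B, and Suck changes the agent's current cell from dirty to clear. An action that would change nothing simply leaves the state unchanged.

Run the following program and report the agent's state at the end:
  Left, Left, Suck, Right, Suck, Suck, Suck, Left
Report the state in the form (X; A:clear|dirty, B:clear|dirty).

Left (#1): (A; A:clear, B:dirty)
Left (#2): (A; A:clear, B:dirty)
Suck (#3): (A; A:clear, B:dirty)
Right (#4): (B; A:clear, B:dirty)
Suck (#5): (B; A:clear, B:clear)
Suck (#6): (B; A:clear, B:clear)
Suck (#7): (B; A:clear, B:clear)
Left (#8): (A; A:clear, B:clear)

(A; A:clear, B:clear)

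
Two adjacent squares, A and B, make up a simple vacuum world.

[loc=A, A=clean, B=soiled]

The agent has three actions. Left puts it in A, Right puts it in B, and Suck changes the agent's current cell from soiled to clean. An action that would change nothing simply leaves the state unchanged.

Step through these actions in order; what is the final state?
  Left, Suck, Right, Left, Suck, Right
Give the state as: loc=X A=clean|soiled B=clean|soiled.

loc=B A=clean B=soiled

1. Left → loc=A A=clean B=soiled
2. Suck → loc=A A=clean B=soiled
3. Right → loc=B A=clean B=soiled
4. Left → loc=A A=clean B=soiled
5. Suck → loc=A A=clean B=soiled
6. Right → loc=B A=clean B=soiled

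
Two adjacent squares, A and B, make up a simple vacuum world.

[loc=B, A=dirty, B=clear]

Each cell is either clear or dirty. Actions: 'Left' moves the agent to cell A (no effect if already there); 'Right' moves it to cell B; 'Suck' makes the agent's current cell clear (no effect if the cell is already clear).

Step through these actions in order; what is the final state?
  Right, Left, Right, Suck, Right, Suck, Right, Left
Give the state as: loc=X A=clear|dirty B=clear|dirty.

1. Right → loc=B A=dirty B=clear
2. Left → loc=A A=dirty B=clear
3. Right → loc=B A=dirty B=clear
4. Suck → loc=B A=dirty B=clear
5. Right → loc=B A=dirty B=clear
6. Suck → loc=B A=dirty B=clear
7. Right → loc=B A=dirty B=clear
8. Left → loc=A A=dirty B=clear

loc=A A=dirty B=clear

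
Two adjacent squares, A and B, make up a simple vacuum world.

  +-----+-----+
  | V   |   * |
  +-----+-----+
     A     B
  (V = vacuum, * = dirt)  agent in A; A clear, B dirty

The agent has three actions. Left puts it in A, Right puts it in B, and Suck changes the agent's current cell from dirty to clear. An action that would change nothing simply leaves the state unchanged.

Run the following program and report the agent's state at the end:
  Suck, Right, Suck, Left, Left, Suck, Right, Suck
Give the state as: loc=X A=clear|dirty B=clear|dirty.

1. Suck → loc=A A=clear B=dirty
2. Right → loc=B A=clear B=dirty
3. Suck → loc=B A=clear B=clear
4. Left → loc=A A=clear B=clear
5. Left → loc=A A=clear B=clear
6. Suck → loc=A A=clear B=clear
7. Right → loc=B A=clear B=clear
8. Suck → loc=B A=clear B=clear

loc=B A=clear B=clear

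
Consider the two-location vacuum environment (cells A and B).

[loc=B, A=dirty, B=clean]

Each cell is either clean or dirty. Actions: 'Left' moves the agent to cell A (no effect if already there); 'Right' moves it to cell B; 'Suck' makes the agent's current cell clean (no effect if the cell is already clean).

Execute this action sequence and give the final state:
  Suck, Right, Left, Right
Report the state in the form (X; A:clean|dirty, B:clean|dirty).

Suck (#1): (B; A:dirty, B:clean)
Right (#2): (B; A:dirty, B:clean)
Left (#3): (A; A:dirty, B:clean)
Right (#4): (B; A:dirty, B:clean)

(B; A:dirty, B:clean)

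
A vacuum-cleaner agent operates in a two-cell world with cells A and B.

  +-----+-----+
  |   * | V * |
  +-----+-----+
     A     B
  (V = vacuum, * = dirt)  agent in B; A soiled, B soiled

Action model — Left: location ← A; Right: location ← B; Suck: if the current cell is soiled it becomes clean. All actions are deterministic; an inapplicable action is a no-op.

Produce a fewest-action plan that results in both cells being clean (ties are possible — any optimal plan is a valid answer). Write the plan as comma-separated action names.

[1] after Suck: <B|soiled|clean>
[2] after Left: <A|soiled|clean>
[3] after Suck: <A|clean|clean>
min 3: Suck B + move + Suck A

Suck, Left, Suck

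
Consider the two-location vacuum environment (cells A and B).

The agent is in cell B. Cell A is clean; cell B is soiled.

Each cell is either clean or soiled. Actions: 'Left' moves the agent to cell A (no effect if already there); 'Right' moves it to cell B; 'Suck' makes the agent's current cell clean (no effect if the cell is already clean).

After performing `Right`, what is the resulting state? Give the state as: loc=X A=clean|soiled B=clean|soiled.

start: loc=B A=clean B=soiled
step 1/1 (Right): loc=B A=clean B=soiled

loc=B A=clean B=soiled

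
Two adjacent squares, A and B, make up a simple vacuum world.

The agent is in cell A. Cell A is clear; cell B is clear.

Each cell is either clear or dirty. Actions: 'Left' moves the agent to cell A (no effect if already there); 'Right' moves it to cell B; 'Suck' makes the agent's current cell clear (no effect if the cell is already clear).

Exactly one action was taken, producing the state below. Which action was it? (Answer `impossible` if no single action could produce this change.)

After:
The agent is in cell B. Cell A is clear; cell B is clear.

try  Left: in A — A clear, B clear
try Right: in B — A clear, B clear  ← match
try  Suck: in A — A clear, B clear

Right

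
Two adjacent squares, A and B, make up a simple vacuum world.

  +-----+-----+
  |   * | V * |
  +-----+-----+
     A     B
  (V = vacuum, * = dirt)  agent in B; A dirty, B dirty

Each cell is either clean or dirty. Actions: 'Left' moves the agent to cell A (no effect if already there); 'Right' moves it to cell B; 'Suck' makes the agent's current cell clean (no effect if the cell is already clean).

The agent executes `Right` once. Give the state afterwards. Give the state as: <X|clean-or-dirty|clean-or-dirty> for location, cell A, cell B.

<B|dirty|dirty>

start: <B|dirty|dirty>
Right (#1): <B|dirty|dirty>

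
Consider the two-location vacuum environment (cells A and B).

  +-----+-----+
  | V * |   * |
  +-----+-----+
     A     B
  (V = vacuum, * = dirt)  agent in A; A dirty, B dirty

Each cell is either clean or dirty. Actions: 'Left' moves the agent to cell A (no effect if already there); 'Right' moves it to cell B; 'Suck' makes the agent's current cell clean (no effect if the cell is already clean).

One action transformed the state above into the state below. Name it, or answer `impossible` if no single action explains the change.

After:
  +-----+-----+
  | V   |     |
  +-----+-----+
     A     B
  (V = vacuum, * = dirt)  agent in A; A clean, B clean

try  Left: <A|dirty|dirty>
try Right: <B|dirty|dirty>
try  Suck: <A|clean|dirty>
no single action produces the after-state

impossible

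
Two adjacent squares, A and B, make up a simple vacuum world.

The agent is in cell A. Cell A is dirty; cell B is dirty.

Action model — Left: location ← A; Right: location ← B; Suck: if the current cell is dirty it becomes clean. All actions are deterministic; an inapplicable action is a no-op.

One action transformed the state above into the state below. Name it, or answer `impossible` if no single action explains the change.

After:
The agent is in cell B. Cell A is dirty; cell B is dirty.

try  Left: (A; A:dirty, B:dirty)
try Right: (B; A:dirty, B:dirty)  ← match
try  Suck: (A; A:clean, B:dirty)

Right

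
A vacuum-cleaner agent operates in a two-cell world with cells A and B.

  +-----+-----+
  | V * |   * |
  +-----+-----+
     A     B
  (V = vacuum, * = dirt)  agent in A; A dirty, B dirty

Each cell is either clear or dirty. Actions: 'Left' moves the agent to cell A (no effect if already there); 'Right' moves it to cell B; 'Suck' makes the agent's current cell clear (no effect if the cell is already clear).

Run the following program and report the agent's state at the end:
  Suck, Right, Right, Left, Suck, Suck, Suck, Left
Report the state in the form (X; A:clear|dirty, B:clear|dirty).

(A; A:clear, B:dirty)

t=1 Suck ⇒ (A; A:clear, B:dirty)
t=2 Right ⇒ (B; A:clear, B:dirty)
t=3 Right ⇒ (B; A:clear, B:dirty)
t=4 Left ⇒ (A; A:clear, B:dirty)
t=5 Suck ⇒ (A; A:clear, B:dirty)
t=6 Suck ⇒ (A; A:clear, B:dirty)
t=7 Suck ⇒ (A; A:clear, B:dirty)
t=8 Left ⇒ (A; A:clear, B:dirty)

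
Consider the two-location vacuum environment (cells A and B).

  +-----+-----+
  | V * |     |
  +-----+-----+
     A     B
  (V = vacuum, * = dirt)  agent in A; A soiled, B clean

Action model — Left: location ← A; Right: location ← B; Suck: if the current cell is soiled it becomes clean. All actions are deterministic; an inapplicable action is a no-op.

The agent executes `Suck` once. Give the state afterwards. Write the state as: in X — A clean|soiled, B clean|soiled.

start: in A — A soiled, B clean
1. Suck → in A — A clean, B clean

in A — A clean, B clean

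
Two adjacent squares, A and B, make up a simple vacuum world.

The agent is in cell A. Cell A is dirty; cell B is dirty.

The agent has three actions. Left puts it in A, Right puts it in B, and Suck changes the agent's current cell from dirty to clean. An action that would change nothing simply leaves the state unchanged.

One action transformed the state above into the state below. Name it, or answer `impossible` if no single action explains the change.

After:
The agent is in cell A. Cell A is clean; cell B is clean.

try  Left: (A; A:dirty, B:dirty)
try Right: (B; A:dirty, B:dirty)
try  Suck: (A; A:clean, B:dirty)
no single action produces the after-state

impossible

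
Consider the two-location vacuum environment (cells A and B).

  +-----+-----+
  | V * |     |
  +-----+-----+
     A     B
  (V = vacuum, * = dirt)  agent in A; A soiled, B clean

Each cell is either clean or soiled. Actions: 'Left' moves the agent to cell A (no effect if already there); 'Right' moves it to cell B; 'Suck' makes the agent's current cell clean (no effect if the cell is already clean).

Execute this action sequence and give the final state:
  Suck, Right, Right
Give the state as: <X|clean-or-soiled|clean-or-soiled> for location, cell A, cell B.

[1] after Suck: <A|clean|clean>
[2] after Right: <B|clean|clean>
[3] after Right: <B|clean|clean>

<B|clean|clean>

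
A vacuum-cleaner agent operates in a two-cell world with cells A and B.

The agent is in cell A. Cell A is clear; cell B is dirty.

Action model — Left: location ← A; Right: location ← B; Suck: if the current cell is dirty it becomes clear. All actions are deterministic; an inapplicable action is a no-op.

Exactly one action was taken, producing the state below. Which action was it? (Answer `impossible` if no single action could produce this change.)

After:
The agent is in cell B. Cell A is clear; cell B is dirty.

Right

try  Left: in A — A clear, B dirty
try Right: in B — A clear, B dirty  ← match
try  Suck: in A — A clear, B dirty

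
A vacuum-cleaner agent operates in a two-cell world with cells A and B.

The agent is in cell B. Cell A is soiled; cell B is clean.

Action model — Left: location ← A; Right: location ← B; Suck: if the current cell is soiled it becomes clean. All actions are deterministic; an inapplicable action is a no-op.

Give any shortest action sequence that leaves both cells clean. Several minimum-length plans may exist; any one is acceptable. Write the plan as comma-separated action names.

Left, Suck

1) do Left; now (A; A:soiled, B:clean)
2) do Suck; now (A; A:clean, B:clean)
min 2: go A then Suck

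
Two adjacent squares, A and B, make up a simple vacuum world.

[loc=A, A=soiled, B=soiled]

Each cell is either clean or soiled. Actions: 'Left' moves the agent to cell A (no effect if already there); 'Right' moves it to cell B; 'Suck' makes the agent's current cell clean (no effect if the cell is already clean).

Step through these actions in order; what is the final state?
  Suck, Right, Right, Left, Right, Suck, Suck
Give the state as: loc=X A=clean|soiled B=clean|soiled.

1) do Suck; now loc=A A=clean B=soiled
2) do Right; now loc=B A=clean B=soiled
3) do Right; now loc=B A=clean B=soiled
4) do Left; now loc=A A=clean B=soiled
5) do Right; now loc=B A=clean B=soiled
6) do Suck; now loc=B A=clean B=clean
7) do Suck; now loc=B A=clean B=clean

loc=B A=clean B=clean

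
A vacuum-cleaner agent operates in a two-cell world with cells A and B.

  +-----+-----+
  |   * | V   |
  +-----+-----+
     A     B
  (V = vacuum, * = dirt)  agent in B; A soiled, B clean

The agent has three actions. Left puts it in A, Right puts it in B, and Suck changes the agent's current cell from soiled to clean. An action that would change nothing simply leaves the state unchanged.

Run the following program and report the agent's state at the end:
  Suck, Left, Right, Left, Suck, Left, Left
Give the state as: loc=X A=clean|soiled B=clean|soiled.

1) do Suck; now loc=B A=soiled B=clean
2) do Left; now loc=A A=soiled B=clean
3) do Right; now loc=B A=soiled B=clean
4) do Left; now loc=A A=soiled B=clean
5) do Suck; now loc=A A=clean B=clean
6) do Left; now loc=A A=clean B=clean
7) do Left; now loc=A A=clean B=clean

loc=A A=clean B=clean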